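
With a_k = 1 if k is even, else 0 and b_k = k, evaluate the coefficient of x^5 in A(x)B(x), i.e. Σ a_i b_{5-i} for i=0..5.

This is [x^5] in the product of the two ordinary generating functions.
Σ = 1·5 + 0·4 + 1·3 + 0·2 + 1·1 + 0·0 = 9.

9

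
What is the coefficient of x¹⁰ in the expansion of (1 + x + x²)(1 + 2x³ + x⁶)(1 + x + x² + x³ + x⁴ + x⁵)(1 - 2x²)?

(1 + x + x²) has coefficients 1,1,1 for degrees 0…2.
(1 + 2x³ + x⁶) has coefficients 1,0,0,2,0,0,1,0,0,0,0 for degrees 0…10.
Multiplying by (1 + x + x² + x³ + x⁴ + x⁵) gives running coefficients 1,1,1,3,3,3,3,3,3,1,1 for degrees 0…10.
Finally multiplying by (1 - 2x²), the product of all factors after the first has coefficients 1,1,-1,1,1,-3,-3,-3,-3,-5,-5 for degrees 0…10.
[x¹⁰] = 1·(-5) + 1·(-5) + 1·(-3) = -13.

-13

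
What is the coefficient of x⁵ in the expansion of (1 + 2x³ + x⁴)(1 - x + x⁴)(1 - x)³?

(1 + 2x³ + x⁴) has coefficients 1,0,0,2,1 for degrees 0…4.
(1 - x + x⁴) has coefficients 1,-1,0,0,1,0 for degrees 0…5.
Finally multiplying by (1 - x)³, the product of all factors after the first has coefficients 1,-4,6,-4,2,-3 for degrees 0…5.
[x⁵] = 1·(-3) + 2·6 + 1·(-4) = 5.

5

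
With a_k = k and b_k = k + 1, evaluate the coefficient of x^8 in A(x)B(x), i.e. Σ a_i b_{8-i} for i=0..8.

The convolution is the t^8 coefficient of A(t)B(t).
Σ = 0·9 + 1·8 + 2·7 + 3·6 + 4·5 + 5·4 + 6·3 + 7·2 + 8·1 = 120.

120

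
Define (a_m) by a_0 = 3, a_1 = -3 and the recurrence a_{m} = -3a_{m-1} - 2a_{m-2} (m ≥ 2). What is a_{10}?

The ordinary generating function has denominator 1 + 3z + 2z^2.
Iterating the recurrence: a_0,…,a_{10} = 3, -3, 3, -3, 3, -3, 3, -3, 3, -3, 3.

3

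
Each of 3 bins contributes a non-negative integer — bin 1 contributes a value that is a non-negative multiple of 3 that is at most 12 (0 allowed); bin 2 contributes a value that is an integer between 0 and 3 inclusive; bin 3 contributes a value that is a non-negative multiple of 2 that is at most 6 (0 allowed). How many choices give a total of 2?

The generating function for the choices is (1 + t³ + t⁶ + t⁹ + t¹²)·(1 + t + t² + t³)·(1 + t² + t⁴ + t⁶); the count is [t²].
(1 + t³ + t⁶ + t⁹ + t¹²) has coefficients 1,0,0 for degrees 0…2.
(1 + t + t² + t³) has coefficients 1,1,1 for degrees 0…2.
Finally multiplying by (1 + t² + t⁴ + t⁶), the product of all factors after the first has coefficients 1,1,2 for degrees 0…2.
[t²] = 1·2 = 2.

2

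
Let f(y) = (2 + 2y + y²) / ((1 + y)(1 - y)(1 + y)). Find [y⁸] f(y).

6

The denominator gives the recurrence a_n = −a_(n−1) + a_(n−2) + a_(n−3) for n ≥ 3; the numerator fixes a_0 = 2, a_1 = 0, a_2 = 3.
Iterating: 2, 0, 3, -1, 4, -2, 5, -3, 6, so a_8 = 6.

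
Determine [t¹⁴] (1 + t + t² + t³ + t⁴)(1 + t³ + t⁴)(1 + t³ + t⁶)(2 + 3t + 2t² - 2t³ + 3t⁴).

(1 + t + t² + t³ + t⁴) has coefficients 1,1,1,1,1 for degrees 0…4.
(1 + t³ + t⁴) has coefficients 1,0,0,1,1,0,0,0,0,0,0,0,0,0,0 for degrees 0…14.
Multiplying by (1 + t³ + t⁶) gives running coefficients 1,0,0,2,1,0,2,1,0,1,1,0,0,0,0 for degrees 0…14.
Finally multiplying by (2 + 3t + 2t² - 2t³ + 3t⁴), the product of all factors after the first has coefficients 2,3,2,2,11,7,2,12,10,0,9,8,0,1,3 for degrees 0…14.
[t¹⁴] = 1·3 + 1·1 + 1·0 + 1·8 + 1·9 = 21.

21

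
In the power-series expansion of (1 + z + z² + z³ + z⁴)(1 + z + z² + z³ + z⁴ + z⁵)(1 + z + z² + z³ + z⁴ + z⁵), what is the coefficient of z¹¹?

10

(1 + z + z² + z³ + z⁴) has coefficients 1,1,1,1,1 for degrees 0…4.
(1 + z + z² + z³ + z⁴ + z⁵) has coefficients 1,1,1,1,1,1,0,0,0,0,0,0 for degrees 0…11.
Finally multiplying by (1 + z + z² + z³ + z⁴ + z⁵), the product of all factors after the first has coefficients 1,2,3,4,5,6,5,4,3,2,1,0 for degrees 0…11.
[z¹¹] = 1·0 + 1·1 + 1·2 + 1·3 + 1·4 = 10.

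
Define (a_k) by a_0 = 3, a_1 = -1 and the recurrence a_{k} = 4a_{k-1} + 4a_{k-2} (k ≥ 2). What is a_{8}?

77568

The ordinary generating function has denominator 1 - 4t - 4t^2.
Iterating the recurrence: a_0,…,a_{8} = 3, -1, 8, 28, 144, 688, 3328, 16064, 77568.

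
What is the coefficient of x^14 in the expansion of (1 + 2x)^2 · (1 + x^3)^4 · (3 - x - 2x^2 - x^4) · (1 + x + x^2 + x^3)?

(1 + 2x)^2 has coefficients 1,4,4 for degrees 0…2.
(1 + x^3)^4 has coefficients 1,0,0,4,0,0,6,0,0,4,0,0,1,0,0 for degrees 0…14.
Multiplying by (3 - x - 2x^2 - x^4) gives running coefficients 3,-1,-2,12,-5,-8,18,-10,-12,12,-10,-8,3,-5,-2 for degrees 0…14.
Finally multiplying by (1 + x + x^2 + x^3), the product of all factors after the first has coefficients 3,2,0,12,4,-3,17,-5,-12,8,-20,-18,-3,-20,-12 for degrees 0…14.
[x^14] = 1·(-12) + 4·(-20) + 4·(-3) = -104.

-104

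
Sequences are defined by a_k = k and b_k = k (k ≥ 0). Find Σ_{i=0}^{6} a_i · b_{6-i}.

35

Write out a_i and b_{6-i} for i = 0,…,6 and sum the products.
Σ = 0·6 + 1·5 + 2·4 + 3·3 + 4·2 + 5·1 + 6·0 = 35.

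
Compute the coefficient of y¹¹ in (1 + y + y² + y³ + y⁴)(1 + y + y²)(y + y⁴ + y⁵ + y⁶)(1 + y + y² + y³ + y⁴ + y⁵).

(1 + y + y² + y³ + y⁴) has coefficients 1,1,1,1,1 for degrees 0…4.
(1 + y + y²) has coefficients 1,1,1,0,0,0,0,0,0,0,0,0 for degrees 0…11.
Multiplying by (y + y⁴ + y⁵ + y⁶) gives running coefficients 0,1,1,1,1,2,3,2,1,0,0,0 for degrees 0…11.
Finally multiplying by (1 + y + y² + y³ + y⁴ + y⁵), the product of all factors after the first has coefficients 0,1,2,3,4,6,9,10,10,9,8,6 for degrees 0…11.
[y¹¹] = 1·6 + 1·8 + 1·9 + 1·10 + 1·10 = 43.

43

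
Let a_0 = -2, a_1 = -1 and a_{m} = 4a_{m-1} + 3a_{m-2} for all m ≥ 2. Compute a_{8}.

The ordinary generating function has denominator 1 - 4z - 3z^2.
Iterating the recurrence: a_0,…,a_{8} = -2, -1, -10, -43, -202, -937, -4354, -20227, -93970.

-93970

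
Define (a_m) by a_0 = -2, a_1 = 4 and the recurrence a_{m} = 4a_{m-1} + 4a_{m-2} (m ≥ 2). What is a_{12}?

The ordinary generating function has denominator 1 - 4z - 4z^2.
Iterating the recurrence: a_0,…,a_{12} = -2, 4, 8, 48, 224, 1088, 5248, 25344, 122368, 590848, 2852864, 13774848, 66510848.

66510848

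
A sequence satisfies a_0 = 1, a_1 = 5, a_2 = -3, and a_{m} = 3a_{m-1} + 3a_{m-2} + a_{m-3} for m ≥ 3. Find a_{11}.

The ordinary generating function has denominator 1 - 3y - 3y^2 - y^3.
Iterating the recurrence: a_0,…,a_{11} = 1, 5, -3, 7, 17, 69, 265, 1019, 3921, 15085, 58037, 223287.

223287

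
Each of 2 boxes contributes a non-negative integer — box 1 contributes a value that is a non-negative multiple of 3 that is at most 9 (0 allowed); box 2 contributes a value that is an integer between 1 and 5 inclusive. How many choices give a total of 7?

2

The generating function for the choices is (1 + t³ + t⁶ + t⁹)·(t + t² + t³ + t⁴ + t⁵); the count is [t⁷].
(1 + t³ + t⁶ + t⁹) has coefficients 1,0,0,1,0,0,1,0 for degrees 0…7.
(t + t² + t³ + t⁴ + t⁵) has coefficients 0,1,1,1,1,1,0,0 for degrees 0…7.
[t⁷] = 1·0 + 1·1 + 1·1 = 2.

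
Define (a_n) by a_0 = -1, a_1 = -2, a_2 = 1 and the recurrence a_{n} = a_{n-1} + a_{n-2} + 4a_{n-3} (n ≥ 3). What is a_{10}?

-1116

The ordinary generating function has denominator 1 - q - q^2 - 4q^3.
Iterating the recurrence: a_0,…,a_{10} = -1, -2, 1, -5, -12, -13, -45, -106, -203, -489, -1116.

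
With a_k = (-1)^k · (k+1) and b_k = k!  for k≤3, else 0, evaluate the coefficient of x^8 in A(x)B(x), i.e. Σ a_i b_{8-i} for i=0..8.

Write out a_i and b_{8-i} for i = 0,…,8 and sum the products.
Σ = 1·0 − 2·0 + 3·0 − 4·0 + 5·0 − 6·6 + 7·2 − 8·1 + 9·1 = -21.

-21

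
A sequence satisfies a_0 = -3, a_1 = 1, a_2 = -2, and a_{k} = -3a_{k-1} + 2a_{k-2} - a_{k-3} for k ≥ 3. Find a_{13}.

The ordinary generating function has denominator 1 + 3y - 2y^2 + y^3.
Iterating the recurrence: a_0,…,a_{13} = -3, 1, -2, 11, -38, 138, -501, 1817, -6591, 23908, -86723, 314576, -1141082, 4139121.

4139121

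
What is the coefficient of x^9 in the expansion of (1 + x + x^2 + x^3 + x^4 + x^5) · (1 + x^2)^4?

11

(1 + x + x^2 + x^3 + x^4 + x^5) has coefficients 1,1,1,1,1,1 for degrees 0…5.
(1 + x^2)^4 has coefficients 1,0,4,0,6,0,4,0,1,0 for degrees 0…9.
[x^9] = 1·0 + 1·1 + 1·0 + 1·4 + 1·0 + 1·6 = 11.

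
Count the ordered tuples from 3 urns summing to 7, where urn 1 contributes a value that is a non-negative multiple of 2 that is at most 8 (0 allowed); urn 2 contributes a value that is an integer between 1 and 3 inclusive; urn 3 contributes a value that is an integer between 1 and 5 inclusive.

The generating function for the choices is (1 + t² + t⁴ + t⁶ + t⁸)·(t + t² + t³)·(t + t² + t³ + t⁴ + t⁵); the count is [t⁷].
(1 + t² + t⁴ + t⁶ + t⁸) has coefficients 1,0,1,0,1,0,1,0 for degrees 0…7.
(t + t² + t³) has coefficients 0,1,1,1,0,0,0,0 for degrees 0…7.
Finally multiplying by (t + t² + t³ + t⁴ + t⁵), the product of all factors after the first has coefficients 0,0,1,2,3,3,3,2 for degrees 0…7.
[t⁷] = 1·2 + 1·3 + 1·2 + 1·0 = 7.

7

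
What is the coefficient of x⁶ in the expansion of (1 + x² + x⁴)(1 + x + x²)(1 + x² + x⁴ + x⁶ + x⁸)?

6

(1 + x² + x⁴) has coefficients 1,0,1,0,1 for degrees 0…4.
(1 + x + x²) has coefficients 1,1,1,0,0,0,0 for degrees 0…6.
Finally multiplying by (1 + x² + x⁴ + x⁶ + x⁸), the product of all factors after the first has coefficients 1,1,2,1,2,1,2 for degrees 0…6.
[x⁶] = 1·2 + 1·2 + 1·2 = 6.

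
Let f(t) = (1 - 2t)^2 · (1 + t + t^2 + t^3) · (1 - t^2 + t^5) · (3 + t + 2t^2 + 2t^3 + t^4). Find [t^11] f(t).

3

(1 - 2t)^2 has coefficients 1,-4,4 for degrees 0…2.
(1 + t + t^2 + t^3) has coefficients 1,1,1,1,0,0,0,0,0,0,0,0 for degrees 0…11.
Multiplying by (1 - t^2 + t^5) gives running coefficients 1,1,0,0,-1,0,1,1,1,0,0,0 for degrees 0…11.
Finally multiplying by (3 + t + 2t^2 + 2t^3 + t^4), the product of all factors after the first has coefficients 3,4,3,4,0,0,1,2,5,5,5,3 for degrees 0…11.
[t^11] = 1·3 − 4·5 + 4·5 = 3.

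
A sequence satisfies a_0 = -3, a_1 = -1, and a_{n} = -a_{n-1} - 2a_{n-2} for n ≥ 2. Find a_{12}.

The ordinary generating function has denominator 1 + y + 2y^2.
Iterating the recurrence: a_0,…,a_{12} = -3, -1, 7, -5, -9, 19, -1, -37, 39, 35, -113, 43, 183.

183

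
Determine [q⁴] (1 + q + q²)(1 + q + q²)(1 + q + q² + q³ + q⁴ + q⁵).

(1 + q + q²) has coefficients 1,1,1 for degrees 0…2.
(1 + q + q²) has coefficients 1,1,1,0,0 for degrees 0…4.
Finally multiplying by (1 + q + q² + q³ + q⁴ + q⁵), the product of all factors after the first has coefficients 1,2,3,3,3 for degrees 0…4.
[q⁴] = 1·3 + 1·3 + 1·3 = 9.

9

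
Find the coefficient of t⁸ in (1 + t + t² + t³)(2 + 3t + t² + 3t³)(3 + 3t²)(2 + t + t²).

60

(1 + t + t² + t³) has coefficients 1,1,1,1 for degrees 0…3.
(2 + 3t + t² + 3t³) has coefficients 2,3,1,3,0,0,0,0,0 for degrees 0…8.
Multiplying by (3 + 3t²) gives running coefficients 6,9,9,18,3,9,0,0,0 for degrees 0…8.
Finally multiplying by (2 + t + t²), the product of all factors after the first has coefficients 12,24,33,54,33,39,12,9,0 for degrees 0…8.
[t⁸] = 1·0 + 1·9 + 1·12 + 1·39 = 60.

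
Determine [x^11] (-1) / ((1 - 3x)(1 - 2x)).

Partial fractions give a closed form: a_n = (-3)·3^n + (2)·2^n.
At n = 11: a_11 = -527345.

-527345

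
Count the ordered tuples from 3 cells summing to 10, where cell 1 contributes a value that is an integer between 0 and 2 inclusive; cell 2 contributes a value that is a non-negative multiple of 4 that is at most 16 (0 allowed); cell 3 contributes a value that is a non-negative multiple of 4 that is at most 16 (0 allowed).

3

The generating function for the choices is (1 + x + x²)·(1 + x⁴ + x⁸ + x¹² + x¹⁶)·(1 + x⁴ + x⁸ + x¹² + x¹⁶); the count is [x¹⁰].
(1 + x + x²) has coefficients 1,1,1 for degrees 0…2.
(1 + x⁴ + x⁸ + x¹² + x¹⁶) has coefficients 1,0,0,0,1,0,0,0,1,0,0 for degrees 0…10.
Finally multiplying by (1 + x⁴ + x⁸ + x¹² + x¹⁶), the product of all factors after the first has coefficients 1,0,0,0,2,0,0,0,3,0,0 for degrees 0…10.
[x¹⁰] = 1·0 + 1·0 + 1·3 = 3.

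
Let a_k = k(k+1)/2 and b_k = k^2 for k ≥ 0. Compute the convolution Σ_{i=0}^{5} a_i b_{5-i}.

77

Write out a_i and b_{5-i} for i = 0,…,5 and sum the products.
Σ = 0·25 + 1·16 + 3·9 + 6·4 + 10·1 + 15·0 = 77.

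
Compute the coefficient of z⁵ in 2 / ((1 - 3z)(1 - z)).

The denominator gives the recurrence a_n = 4a_(n−1) − 3a_(n−2) for n ≥ 2; the numerator fixes a_0 = 2, a_1 = 8.
Iterating: 2, 8, 26, 80, 242, 728, so a_5 = 728.

728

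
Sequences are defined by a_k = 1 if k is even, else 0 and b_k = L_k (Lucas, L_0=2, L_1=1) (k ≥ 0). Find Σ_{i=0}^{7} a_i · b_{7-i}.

45

The convolution is the t^7 coefficient of A(t)B(t).
Σ = 1·29 + 0·18 + 1·11 + 0·7 + 1·4 + 0·3 + 1·1 + 0·2 = 45.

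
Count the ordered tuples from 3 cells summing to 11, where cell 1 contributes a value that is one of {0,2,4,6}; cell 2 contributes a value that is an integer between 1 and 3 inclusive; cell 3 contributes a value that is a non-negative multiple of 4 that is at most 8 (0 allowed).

4

The generating function for the choices is (1 + y^2 + y^4 + y^6)·(y + y^2 + y^3)·(1 + y^4 + y^8); the count is [y^11].
(1 + y^2 + y^4 + y^6) has coefficients 1,0,1,0,1,0,1 for degrees 0…6.
(y + y^2 + y^3) has coefficients 0,1,1,1,0,0,0,0,0,0,0,0 for degrees 0…11.
Finally multiplying by (1 + y^4 + y^8), the product of all factors after the first has coefficients 0,1,1,1,0,1,1,1,0,1,1,1 for degrees 0…11.
[y^11] = 1·1 + 1·1 + 1·1 + 1·1 = 4.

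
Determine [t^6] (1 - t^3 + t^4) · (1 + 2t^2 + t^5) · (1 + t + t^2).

(1 - t^3 + t^4) has coefficients 1,0,0,-1,1 for degrees 0…4.
(1 + 2t^2 + t^5) has coefficients 1,0,2,0,0,1,0 for degrees 0…6.
Finally multiplying by (1 + t + t^2), the product of all factors after the first has coefficients 1,1,3,2,2,1,1 for degrees 0…6.
[t^6] = 1·1 − 1·2 + 1·3 = 2.

2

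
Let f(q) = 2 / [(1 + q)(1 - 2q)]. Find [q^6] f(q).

Partial fractions give a closed form: a_n = (2/3)·(-1)^n + (4/3)·2^n.
At n = 6: a_6 = 86.

86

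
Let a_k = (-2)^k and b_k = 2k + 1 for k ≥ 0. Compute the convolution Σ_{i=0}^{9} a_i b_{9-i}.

The convolution is the x^9 coefficient of A(x)B(x).
Σ = 1·19 − 2·17 + 4·15 − 8·13 + 16·11 − 32·9 + 64·7 − 128·5 + 256·3 − 512·1 = -107.

-107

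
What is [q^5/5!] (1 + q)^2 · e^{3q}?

The EGF product rule gives c_5 = Σ_{k_1+k_2=5} C(5; k_1,k_2) · ∏ g_i(k_i), where (1+q)^2 gives the falling factorial (2)_k; e^{3q} gives (3)^k.
g_1(k) for k = 0…5: 1, 2, 2, 0, 0, 0.
g_2(k) for k = 0…5: 1, 3, 9, 27, 81, 243.
c_5 = Σ_k C(5,k)·g_1(k)·g_2(5−k) = 1·1·243 + 5·2·81 + 10·2·27 = 243 + 810 + 540 = 1593.

1593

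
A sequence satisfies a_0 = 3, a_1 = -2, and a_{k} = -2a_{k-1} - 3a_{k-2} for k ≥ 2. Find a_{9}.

358

The ordinary generating function has denominator 1 + 2t + 3t^2.
Iterating the recurrence: a_0,…,a_{9} = 3, -2, -5, 16, -17, -14, 79, -116, -5, 358.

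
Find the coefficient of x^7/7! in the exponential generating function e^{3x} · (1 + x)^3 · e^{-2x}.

358

The EGF product rule gives c_7 = Σ_{k_1+k_2+k_3=7} C(7; k_1,k_2,k_3) · ∏ g_i(k_i), where e^{3x} gives (3)^k; (1+x)^3 gives the falling factorial (3)_k; e^{-2x} gives (-2)^k.
g_1(k) for k = 0…7: 1, 3, 9, 27, 81, 243, 729, 2187.
g_2(k) for k = 0…7: 1, 3, 6, 6, 0, 0, 0, 0.
g_3(k) for k = 0…7: 1, -2, 4, -8, 16, -32, 64, -128.
First combine the last two factors: h(k) = Σ_j C(k,j)·g_2(j)·g_3(k−j) for k = 0…7: 1, 1, -2, -2, 16, -32, -32, 544.
c_7 = Σ_k C(7,k)·g_1(k)·h(7−k) = 1·1·544 + 7·3·(-32) + 21·9·(-32) + 35·27·16 + 35·81·(-2) + 21·243·(-2) + 7·729·1 + 1·2187·1 = 544 − 672 − 6048 + 15120 − 5670 − 10206 + 5103 + 2187 = 358.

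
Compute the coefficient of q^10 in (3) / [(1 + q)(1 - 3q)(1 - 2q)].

Partial fractions give a closed form: a_n = (1/4)·(-1)^n + (27/4)·3^n + (-4)·2^n.
At n = 10: a_10 = 394485.

394485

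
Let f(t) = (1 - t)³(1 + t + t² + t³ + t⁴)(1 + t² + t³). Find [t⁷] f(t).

(1 - t)³ has coefficients 1,-3,3,-1 for degrees 0…3.
(1 + t + t² + t³ + t⁴) has coefficients 1,1,1,1,1,0,0,0 for degrees 0…7.
Finally multiplying by (1 + t² + t³), the product of all factors after the first has coefficients 1,1,2,3,3,2,2,1 for degrees 0…7.
[t⁷] = 1·1 − 3·2 + 3·2 − 1·3 = -2.

-2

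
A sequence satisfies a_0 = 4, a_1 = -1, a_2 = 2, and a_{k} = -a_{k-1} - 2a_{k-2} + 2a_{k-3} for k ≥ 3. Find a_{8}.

-6

The ordinary generating function has denominator 1 + y + 2y^2 - 2y^3.
Iterating the recurrence: a_0,…,a_{8} = 4, -1, 2, 8, -14, 2, 42, -74, -6.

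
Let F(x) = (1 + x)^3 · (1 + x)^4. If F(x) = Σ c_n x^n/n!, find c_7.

5040

The EGF product rule gives c_7 = Σ_{k_1+k_2=7} C(7; k_1,k_2) · ∏ g_i(k_i), where (1+x)^3 gives the falling factorial (3)_k; (1+x)^4 gives the falling factorial (4)_k.
g_1(k) for k = 0…7: 1, 3, 6, 6, 0, 0, 0, 0.
g_2(k) for k = 0…7: 1, 4, 12, 24, 24, 0, 0, 0.
c_7 = Σ_k C(7,k)·g_1(k)·g_2(7−k) = 35·6·24 = 5040.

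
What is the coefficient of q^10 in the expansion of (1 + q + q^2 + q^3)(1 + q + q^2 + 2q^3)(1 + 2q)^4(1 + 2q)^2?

1312

(1 + q + q^2 + q^3) has coefficients 1,1,1,1 for degrees 0…3.
(1 + q + q^2 + 2q^3) has coefficients 1,1,1,2,0,0,0,0,0,0,0 for degrees 0…10.
Multiplying by (1 + 2q)^4 gives running coefficients 1,9,33,66,88,96,80,32,0,0,0 for degrees 0…10.
Finally multiplying by (1 + 2q)^2, the product of all factors after the first has coefficients 1,13,73,234,484,712,816,736,448,128,0 for degrees 0…10.
[q^10] = 1·0 + 1·128 + 1·448 + 1·736 = 1312.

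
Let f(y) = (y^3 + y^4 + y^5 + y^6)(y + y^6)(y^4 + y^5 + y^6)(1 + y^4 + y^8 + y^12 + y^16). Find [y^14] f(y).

5

(y^3 + y^4 + y^5 + y^6) has coefficients 0,0,0,1,1,1,1 for degrees 0…6.
(y + y^6) has coefficients 0,1,0,0,0,0,1,0,0,0,0,0,0,0,0 for degrees 0…14.
Multiplying by (y^4 + y^5 + y^6) gives running coefficients 0,0,0,0,0,1,1,1,0,0,1,1,1,0,0 for degrees 0…14.
Finally multiplying by (1 + y^4 + y^8 + y^12 + y^16), the product of all factors after the first has coefficients 0,0,0,0,0,1,1,1,0,1,2,2,1,1,2 for degrees 0…14.
[y^14] = 1·2 + 1·2 + 1·1 + 1·0 = 5.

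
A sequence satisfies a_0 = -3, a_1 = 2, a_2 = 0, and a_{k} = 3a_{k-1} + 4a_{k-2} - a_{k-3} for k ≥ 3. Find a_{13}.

The ordinary generating function has denominator 1 - 3z - 4z^2 + z^3.
Iterating the recurrence: a_0,…,a_{13} = -3, 2, 0, 11, 31, 137, 524, 2089, 8226, 32510, 128345, 506849, 2001417, 7903302.

7903302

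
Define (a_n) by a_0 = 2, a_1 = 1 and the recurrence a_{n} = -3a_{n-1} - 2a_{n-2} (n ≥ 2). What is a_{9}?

The ordinary generating function has denominator 1 + 3y + 2y^2.
Iterating the recurrence: a_0,…,a_{9} = 2, 1, -7, 19, -43, 91, -187, 379, -763, 1531.

1531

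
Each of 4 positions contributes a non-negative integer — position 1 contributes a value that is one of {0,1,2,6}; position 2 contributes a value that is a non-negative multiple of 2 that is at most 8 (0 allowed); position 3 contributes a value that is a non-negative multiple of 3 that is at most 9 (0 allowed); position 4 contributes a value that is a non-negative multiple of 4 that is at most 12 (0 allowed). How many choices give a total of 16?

The generating function for the choices is (1 + x + x^2 + x^6)·(1 + x^2 + x^4 + x^6 + x^8)·(1 + x^3 + x^6 + x^9)·(1 + x^4 + x^8 + x^12); the count is [x^16].
(1 + x + x^2 + x^6) has coefficients 1,1,1,0,0,0,1 for degrees 0…6.
(1 + x^2 + x^4 + x^6 + x^8) has coefficients 1,0,1,0,1,0,1,0,1,0,0,0,0,0,0,0,0 for degrees 0…16.
Multiplying by (1 + x^3 + x^6 + x^9) gives running coefficients 1,0,1,1,1,1,2,1,2,2,1,2,1,1,1,1,0 for degrees 0…16.
Finally multiplying by (1 + x^4 + x^8 + x^12), the product of all factors after the first has coefficients 1,0,1,1,2,1,3,2,4,3,4,4,5,4,5,5,4 for degrees 0…16.
[x^16] = 1·4 + 1·5 + 1·5 + 1·4 = 18.

18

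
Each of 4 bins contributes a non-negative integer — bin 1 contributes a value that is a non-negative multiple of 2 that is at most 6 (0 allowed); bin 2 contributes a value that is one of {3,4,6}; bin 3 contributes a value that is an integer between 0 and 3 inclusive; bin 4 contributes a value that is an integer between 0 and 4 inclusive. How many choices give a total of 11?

The generating function for the choices is (1 + z² + z⁴ + z⁶)·(z³ + z⁴ + z⁶)·(1 + z + z² + z³)·(1 + z + z² + z³ + z⁴); the count is [z¹¹].
(1 + z² + z⁴ + z⁶) has coefficients 1,0,1,0,1,0,1 for degrees 0…6.
(z³ + z⁴ + z⁶) has coefficients 0,0,0,1,1,0,1,0,0,0,0,0 for degrees 0…11.
Multiplying by (1 + z + z² + z³) gives running coefficients 0,0,0,1,2,2,3,2,1,1,0,0 for degrees 0…11.
Finally multiplying by (1 + z + z² + z³ + z⁴), the product of all factors after the first has coefficients 0,0,0,1,3,5,8,10,10,9,7,4 for degrees 0…11.
[z¹¹] = 1·4 + 1·9 + 1·10 + 1·5 = 28.

28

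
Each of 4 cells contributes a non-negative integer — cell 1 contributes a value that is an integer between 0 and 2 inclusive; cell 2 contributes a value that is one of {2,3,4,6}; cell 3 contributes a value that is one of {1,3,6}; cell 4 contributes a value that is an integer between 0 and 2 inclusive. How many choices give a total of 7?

13

The generating function for the choices is (1 + x + x^2)·(x^2 + x^3 + x^4 + x^6)·(x + x^3 + x^6)·(1 + x + x^2); the count is [x^7].
(1 + x + x^2) has coefficients 1,1,1 for degrees 0…2.
(x^2 + x^3 + x^4 + x^6) has coefficients 0,0,1,1,1,0,1,0 for degrees 0…7.
Multiplying by (x + x^3 + x^6) gives running coefficients 0,0,0,1,1,2,1,2 for degrees 0…7.
Finally multiplying by (1 + x + x^2), the product of all factors after the first has coefficients 0,0,0,1,2,4,4,5 for degrees 0…7.
[x^7] = 1·5 + 1·4 + 1·4 = 13.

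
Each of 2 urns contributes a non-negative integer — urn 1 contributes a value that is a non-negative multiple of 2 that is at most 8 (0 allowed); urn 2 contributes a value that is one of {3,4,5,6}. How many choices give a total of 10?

The generating function for the choices is (1 + x² + x⁴ + x⁶ + x⁸)·(x³ + x⁴ + x⁵ + x⁶); the count is [x¹⁰].
(1 + x² + x⁴ + x⁶ + x⁸) has coefficients 1,0,1,0,1,0,1,0,1 for degrees 0…8.
(x³ + x⁴ + x⁵ + x⁶) has coefficients 0,0,0,1,1,1,1,0,0,0,0 for degrees 0…10.
[x¹⁰] = 1·0 + 1·0 + 1·1 + 1·1 + 1·0 = 2.

2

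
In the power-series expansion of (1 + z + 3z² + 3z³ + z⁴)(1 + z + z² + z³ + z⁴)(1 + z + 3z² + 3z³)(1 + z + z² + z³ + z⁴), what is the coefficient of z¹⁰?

(1 + z + 3z² + 3z³ + z⁴) has coefficients 1,1,3,3,1 for degrees 0…4.
(1 + z + z² + z³ + z⁴) has coefficients 1,1,1,1,1,0,0,0,0,0,0 for degrees 0…10.
Multiplying by (1 + z + 3z² + 3z³) gives running coefficients 1,2,5,8,8,7,6,3,0,0,0 for degrees 0…10.
Finally multiplying by (1 + z + z² + z³ + z⁴), the product of all factors after the first has coefficients 1,3,8,16,24,30,34,32,24,16,9 for degrees 0…10.
[z¹⁰] = 1·9 + 1·16 + 3·24 + 3·32 + 1·34 = 227.

227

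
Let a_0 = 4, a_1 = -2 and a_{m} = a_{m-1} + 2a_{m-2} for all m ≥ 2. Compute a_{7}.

82

The ordinary generating function has denominator 1 - t - 2t^2.
Iterating the recurrence: a_0,…,a_{7} = 4, -2, 6, 2, 14, 18, 46, 82.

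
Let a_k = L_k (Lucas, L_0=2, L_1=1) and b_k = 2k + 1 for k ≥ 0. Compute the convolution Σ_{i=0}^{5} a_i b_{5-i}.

104

Write out a_i and b_{5-i} for i = 0,…,5 and sum the products.
Σ = 2·11 + 1·9 + 3·7 + 4·5 + 7·3 + 11·1 = 104.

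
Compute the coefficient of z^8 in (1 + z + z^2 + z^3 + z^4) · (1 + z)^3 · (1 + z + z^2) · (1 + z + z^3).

40

(1 + z + z^2 + z^3 + z^4) has coefficients 1,1,1,1,1 for degrees 0…4.
(1 + z)^3 has coefficients 1,3,3,1,0,0,0,0,0 for degrees 0…8.
Multiplying by (1 + z + z^2) gives running coefficients 1,4,7,7,4,1,0,0,0 for degrees 0…8.
Finally multiplying by (1 + z + z^3), the product of all factors after the first has coefficients 1,5,11,15,15,12,8,4,1 for degrees 0…8.
[z^8] = 1·1 + 1·4 + 1·8 + 1·12 + 1·15 = 40.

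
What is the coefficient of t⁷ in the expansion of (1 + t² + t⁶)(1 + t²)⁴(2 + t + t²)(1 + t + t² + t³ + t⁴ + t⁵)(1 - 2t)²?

(1 + t² + t⁶) has coefficients 1,0,1,0,0,0,1 for degrees 0…6.
(1 + t²)⁴ has coefficients 1,0,4,0,6,0,4,0 for degrees 0…7.
Multiplying by (2 + t + t²) gives running coefficients 2,1,9,4,16,6,14,4 for degrees 0…7.
Multiplying by (1 + t + t² + t³ + t⁴ + t⁵) gives running coefficients 2,3,12,16,32,38,50,53 for degrees 0…7.
Finally multiplying by (1 - 2t)², the product of all factors after the first has coefficients 2,-5,8,-20,16,-26,26,5 for degrees 0…7.
[t⁷] = 1·5 + 1·(-26) + 1·(-5) = -26.

-26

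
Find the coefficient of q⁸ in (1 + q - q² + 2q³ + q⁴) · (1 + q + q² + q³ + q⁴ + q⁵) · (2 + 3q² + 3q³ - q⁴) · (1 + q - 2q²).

-4

(1 + q - q² + 2q³ + q⁴) has coefficients 1,1,-1,2,1 for degrees 0…4.
(1 + q + q² + q³ + q⁴ + q⁵) has coefficients 1,1,1,1,1,1,0,0,0 for degrees 0…8.
Multiplying by (2 + 3q² + 3q³ - q⁴) gives running coefficients 2,2,5,8,7,7,5,5,2 for degrees 0…8.
Finally multiplying by (1 + q - 2q²), the product of all factors after the first has coefficients 2,4,3,9,5,-2,-2,-4,-3 for degrees 0…8.
[q⁸] = 1·(-3) + 1·(-4) − 1·(-2) + 2·(-2) + 1·5 = -4.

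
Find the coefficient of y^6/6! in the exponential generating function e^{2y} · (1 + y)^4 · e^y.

The EGF product rule gives c_6 = Σ_{k_1+k_2+k_3=6} C(6; k_1,k_2,k_3) · ∏ g_i(k_i), where e^{2y} gives (2)^k; (1+y)^4 gives the falling factorial (4)_k; e^y gives (1)^k.
g_1(k) for k = 0…6: 1, 2, 4, 8, 16, 32, 64.
g_2(k) for k = 0…6: 1, 4, 12, 24, 24, 0, 0.
g_3(k) for k = 0…6: 1, 1, 1, 1, 1, 1, 1.
First combine the last two factors: h(k) = Σ_j C(k,j)·g_2(j)·g_3(k−j) for k = 0…6: 1, 5, 21, 73, 209, 501, 1045.
c_6 = Σ_k C(6,k)·g_1(k)·h(6−k) = 1·1·1045 + 6·2·501 + 15·4·209 + 20·8·73 + 15·16·21 + 6·32·5 + 1·64·1 = 1045 + 6012 + 12540 + 11680 + 5040 + 960 + 64 = 37341.

37341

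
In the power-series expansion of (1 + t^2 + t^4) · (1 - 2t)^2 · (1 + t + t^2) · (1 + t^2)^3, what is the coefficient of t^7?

-21

(1 + t^2 + t^4) has coefficients 1,0,1,0,1 for degrees 0…4.
(1 - 2t)^2 has coefficients 1,-4,4,0,0,0,0,0 for degrees 0…7.
Multiplying by (1 + t + t^2) gives running coefficients 1,-3,1,0,4,0,0,0 for degrees 0…7.
Finally multiplying by (1 + t^2)^3, the product of all factors after the first has coefficients 1,-3,4,-9,10,-9,16,-3 for degrees 0…7.
[t^7] = 1·(-3) + 1·(-9) + 1·(-9) = -21.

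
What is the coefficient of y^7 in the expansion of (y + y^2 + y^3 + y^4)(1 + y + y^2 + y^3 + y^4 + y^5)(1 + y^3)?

7

(y + y^2 + y^3 + y^4) has coefficients 0,1,1,1,1 for degrees 0…4.
(1 + y + y^2 + y^3 + y^4 + y^5) has coefficients 1,1,1,1,1,1,0,0 for degrees 0…7.
Finally multiplying by (1 + y^3), the product of all factors after the first has coefficients 1,1,1,2,2,2,1,1 for degrees 0…7.
[y^7] = 1·1 + 1·2 + 1·2 + 1·2 = 7.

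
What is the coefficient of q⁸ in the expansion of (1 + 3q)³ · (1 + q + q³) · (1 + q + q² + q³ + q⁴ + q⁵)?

145

(1 + 3q)³ has coefficients 1,9,27,27 for degrees 0…3.
(1 + q + q³) has coefficients 1,1,0,1,0,0,0,0,0 for degrees 0…8.
Finally multiplying by (1 + q + q² + q³ + q⁴ + q⁵), the product of all factors after the first has coefficients 1,2,2,3,3,3,2,1,1 for degrees 0…8.
[q⁸] = 1·1 + 9·1 + 27·2 + 27·3 = 145.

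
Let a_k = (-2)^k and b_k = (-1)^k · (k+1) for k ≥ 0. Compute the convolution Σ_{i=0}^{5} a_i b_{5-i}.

The convolution is the x^5 coefficient of A(x)B(x).
Σ = 1·(-6) − 2·5 + 4·(-4) − 8·3 + 16·(-2) − 32·1 = -120.

-120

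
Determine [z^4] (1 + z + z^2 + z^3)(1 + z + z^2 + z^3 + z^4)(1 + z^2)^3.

(1 + z + z^2 + z^3) has coefficients 1,1,1,1 for degrees 0…3.
(1 + z + z^2 + z^3 + z^4) has coefficients 1,1,1,1,1 for degrees 0…4.
Finally multiplying by (1 + z^2)^3, the product of all factors after the first has coefficients 1,1,4,4,7 for degrees 0…4.
[z^4] = 1·7 + 1·4 + 1·4 + 1·1 = 16.

16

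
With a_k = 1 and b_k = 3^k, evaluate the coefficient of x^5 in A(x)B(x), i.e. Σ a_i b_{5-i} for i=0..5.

364

Write out a_i and b_{5-i} for i = 0,…,5 and sum the products.
Σ = 1·243 + 1·81 + 1·27 + 1·9 + 1·3 + 1·1 = 364.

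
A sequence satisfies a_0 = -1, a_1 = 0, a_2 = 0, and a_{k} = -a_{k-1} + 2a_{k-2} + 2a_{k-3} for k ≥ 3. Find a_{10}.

30

The ordinary generating function has denominator 1 + y - 2y^2 - 2y^3.
Iterating the recurrence: a_0,…,a_{10} = -1, 0, 0, -2, 2, -6, 6, -14, 14, -30, 30.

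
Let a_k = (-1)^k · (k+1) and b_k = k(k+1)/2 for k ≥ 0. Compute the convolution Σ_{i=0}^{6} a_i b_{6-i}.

Write out a_i and b_{6-i} for i = 0,…,6 and sum the products.
Σ = 1·21 − 2·15 + 3·10 − 4·6 + 5·3 − 6·1 + 7·0 = 6.

6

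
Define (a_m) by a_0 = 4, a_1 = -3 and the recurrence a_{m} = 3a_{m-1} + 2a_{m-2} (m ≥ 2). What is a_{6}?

-373

The ordinary generating function has denominator 1 - 3x - 2x^2.
Iterating the recurrence: a_0,…,a_{6} = 4, -3, -1, -9, -29, -105, -373.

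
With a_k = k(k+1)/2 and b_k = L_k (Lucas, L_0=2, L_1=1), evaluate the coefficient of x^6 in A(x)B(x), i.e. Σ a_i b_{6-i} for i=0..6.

Write out a_i and b_{6-i} for i = 0,…,6 and sum the products.
Σ = 0·18 + 1·11 + 3·7 + 6·4 + 10·3 + 15·1 + 21·2 = 143.

143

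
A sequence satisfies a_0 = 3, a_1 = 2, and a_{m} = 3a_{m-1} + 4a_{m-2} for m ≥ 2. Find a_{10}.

1048578

The ordinary generating function has denominator 1 - 3y - 4y^2.
Iterating the recurrence: a_0,…,a_{10} = 3, 2, 18, 62, 258, 1022, 4098, 16382, 65538, 262142, 1048578.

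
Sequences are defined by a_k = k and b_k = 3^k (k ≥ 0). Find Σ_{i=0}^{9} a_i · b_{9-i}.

Write out a_i and b_{9-i} for i = 0,…,9 and sum the products.
Σ = 0·19683 + 1·6561 + 2·2187 + 3·729 + 4·243 + 5·81 + 6·27 + 7·9 + 8·3 + 9·1 = 14757.

14757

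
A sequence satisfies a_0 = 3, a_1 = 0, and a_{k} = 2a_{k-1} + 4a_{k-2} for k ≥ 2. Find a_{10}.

The ordinary generating function has denominator 1 - 2z - 4z^2.
Iterating the recurrence: a_0,…,a_{10} = 3, 0, 12, 24, 96, 288, 960, 3072, 9984, 32256, 104448.

104448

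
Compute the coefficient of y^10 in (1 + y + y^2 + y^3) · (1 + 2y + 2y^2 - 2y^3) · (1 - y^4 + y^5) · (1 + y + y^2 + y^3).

7

(1 + y + y^2 + y^3) has coefficients 1,1,1,1 for degrees 0…3.
(1 + 2y + 2y^2 - 2y^3) has coefficients 1,2,2,-2,0,0,0,0,0,0,0 for degrees 0…10.
Multiplying by (1 - y^4 + y^5) gives running coefficients 1,2,2,-2,-1,-1,0,4,-2,0,0 for degrees 0…10.
Finally multiplying by (1 + y + y^2 + y^3), the product of all factors after the first has coefficients 1,3,5,3,1,-2,-4,2,1,2,2 for degrees 0…10.
[y^10] = 1·2 + 1·2 + 1·1 + 1·2 = 7.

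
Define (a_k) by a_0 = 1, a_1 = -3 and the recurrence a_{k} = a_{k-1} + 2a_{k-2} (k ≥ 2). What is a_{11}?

-1367

The ordinary generating function has denominator 1 - y - 2y^2.
Iterating the recurrence: a_0,…,a_{11} = 1, -3, -1, -7, -9, -23, -41, -87, -169, -343, -681, -1367.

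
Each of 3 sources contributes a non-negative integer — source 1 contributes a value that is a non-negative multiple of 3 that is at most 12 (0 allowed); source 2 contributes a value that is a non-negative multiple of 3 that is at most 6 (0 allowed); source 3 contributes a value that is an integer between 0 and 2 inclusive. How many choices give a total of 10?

3

The generating function for the choices is (1 + t^3 + t^6 + t^9 + t^12)·(1 + t^3 + t^6)·(1 + t + t^2); the count is [t^10].
(1 + t^3 + t^6 + t^9 + t^12) has coefficients 1,0,0,1,0,0,1,0,0,1,0 for degrees 0…10.
(1 + t^3 + t^6) has coefficients 1,0,0,1,0,0,1,0,0,0,0 for degrees 0…10.
Finally multiplying by (1 + t + t^2), the product of all factors after the first has coefficients 1,1,1,1,1,1,1,1,1,0,0 for degrees 0…10.
[t^10] = 1·0 + 1·1 + 1·1 + 1·1 = 3.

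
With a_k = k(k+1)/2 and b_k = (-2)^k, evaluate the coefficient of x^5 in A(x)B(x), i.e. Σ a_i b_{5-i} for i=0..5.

Write out a_i and b_{5-i} for i = 0,…,5 and sum the products.
Σ = 0·(-32) + 1·16 + 3·(-8) + 6·4 + 10·(-2) + 15·1 = 11.

11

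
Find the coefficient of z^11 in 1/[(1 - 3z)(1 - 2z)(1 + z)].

395850

Partial fractions give a closed form: a_n = (9/4)·3^n + (-4/3)·2^n + (1/12)·(-1)^n.
At n = 11: a_11 = 395850.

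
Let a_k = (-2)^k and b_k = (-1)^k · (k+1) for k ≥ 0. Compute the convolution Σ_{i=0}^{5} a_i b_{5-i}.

-120

The convolution is the t^5 coefficient of A(t)B(t).
Σ = 1·(-6) − 2·5 + 4·(-4) − 8·3 + 16·(-2) − 32·1 = -120.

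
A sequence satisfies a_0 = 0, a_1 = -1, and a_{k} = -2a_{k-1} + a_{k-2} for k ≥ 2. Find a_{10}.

The ordinary generating function has denominator 1 + 2q - q^2.
Iterating the recurrence: a_0,…,a_{10} = 0, -1, 2, -5, 12, -29, 70, -169, 408, -985, 2378.

2378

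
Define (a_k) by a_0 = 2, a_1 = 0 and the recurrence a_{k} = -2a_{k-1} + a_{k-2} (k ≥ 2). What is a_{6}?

58

The ordinary generating function has denominator 1 + 2t - t^2.
Iterating the recurrence: a_0,…,a_{6} = 2, 0, 2, -4, 10, -24, 58.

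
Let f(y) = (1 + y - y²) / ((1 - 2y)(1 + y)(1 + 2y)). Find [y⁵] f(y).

5

Partial fractions give a closed form: a_n = (5/12)·2^n + (1/3)·(-1)^n + (1/4)·(-2)^n.
At n = 5: a_5 = 5.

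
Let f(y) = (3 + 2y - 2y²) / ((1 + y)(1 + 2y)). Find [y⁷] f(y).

The denominator gives the recurrence a_n = −3a_(n−1) − 2a_(n−2) for n ≥ 3; the numerator fixes a_0 = 3, a_1 = -7, a_2 = 13.
Iterating: 3, -7, 13, -25, 49, -97, 193, -385, so a_7 = -385.

-385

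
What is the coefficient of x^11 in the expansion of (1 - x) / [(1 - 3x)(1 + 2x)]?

Partial fractions give a closed form: a_n = (2/5)·3^n + (3/5)·(-2)^n.
At n = 11: a_11 = 69630.

69630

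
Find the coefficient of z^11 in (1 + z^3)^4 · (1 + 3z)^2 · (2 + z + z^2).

100

(1 + z^3)^4 has coefficients 1,0,0,4,0,0,6,0,0,4,0,0 for degrees 0…11.
(1 + 3z)^2 has coefficients 1,6,9,0,0,0,0,0,0,0,0,0 for degrees 0…11.
Finally multiplying by (2 + z + z^2), the product of all factors after the first has coefficients 2,13,25,15,9,0,0,0,0,0,0,0 for degrees 0…11.
[z^11] = 1·0 + 4·0 + 6·0 + 4·25 = 100.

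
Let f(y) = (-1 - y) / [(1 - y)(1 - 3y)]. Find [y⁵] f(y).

Partial fractions give a closed form: a_n = (1)·1^n + (-2)·3^n.
At n = 5: a_5 = -485.

-485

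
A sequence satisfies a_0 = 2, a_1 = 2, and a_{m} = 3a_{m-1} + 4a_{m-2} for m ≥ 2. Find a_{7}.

The ordinary generating function has denominator 1 - 3z - 4z^2.
Iterating the recurrence: a_0,…,a_{7} = 2, 2, 14, 50, 206, 818, 3278, 13106.

13106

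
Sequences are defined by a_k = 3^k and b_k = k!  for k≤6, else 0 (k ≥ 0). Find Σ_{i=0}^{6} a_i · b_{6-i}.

Write out a_i and b_{6-i} for i = 0,…,6 and sum the products.
Σ = 1·720 + 3·120 + 9·24 + 27·6 + 81·2 + 243·1 + 729·1 = 2592.

2592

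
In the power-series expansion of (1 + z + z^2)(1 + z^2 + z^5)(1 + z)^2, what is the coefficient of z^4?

(1 + z + z^2) has coefficients 1,1,1 for degrees 0…2.
(1 + z^2 + z^5) has coefficients 1,0,1,0,0 for degrees 0…4.
Finally multiplying by (1 + z)^2, the product of all factors after the first has coefficients 1,2,2,2,1 for degrees 0…4.
[z^4] = 1·1 + 1·2 + 1·2 = 5.

5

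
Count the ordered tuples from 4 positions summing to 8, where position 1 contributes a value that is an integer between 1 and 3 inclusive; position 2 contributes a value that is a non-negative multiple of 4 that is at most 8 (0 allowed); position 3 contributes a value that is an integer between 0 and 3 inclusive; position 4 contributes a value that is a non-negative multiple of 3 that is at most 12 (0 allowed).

8

The generating function for the choices is (y + y² + y³)·(1 + y⁴ + y⁸)·(1 + y + y² + y³)·(1 + y³ + y⁶ + y⁹ + y¹²); the count is [y⁸].
(y + y² + y³) has coefficients 0,1,1,1 for degrees 0…3.
(1 + y⁴ + y⁸) has coefficients 1,0,0,0,1,0,0,0,1 for degrees 0…8.
Multiplying by (1 + y + y² + y³) gives running coefficients 1,1,1,1,1,1,1,1,1 for degrees 0…8.
Finally multiplying by (1 + y³ + y⁶ + y⁹ + y¹²), the product of all factors after the first has coefficients 1,1,1,2,2,2,3,3,3 for degrees 0…8.
[y⁸] = 1·3 + 1·3 + 1·2 = 8.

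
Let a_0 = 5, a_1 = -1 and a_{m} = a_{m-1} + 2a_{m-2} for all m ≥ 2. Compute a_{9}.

The ordinary generating function has denominator 1 - x - 2x^2.
Iterating the recurrence: a_0,…,a_{9} = 5, -1, 9, 7, 25, 39, 89, 167, 345, 679.

679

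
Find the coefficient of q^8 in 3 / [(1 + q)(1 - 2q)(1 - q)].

1023

Partial fractions give a closed form: a_n = (1/2)·(-1)^n + (4)·2^n + (-3/2)·1^n.
At n = 8: a_8 = 1023.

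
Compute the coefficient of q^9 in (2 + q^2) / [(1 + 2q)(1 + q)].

The denominator gives the recurrence a_n = −3a_(n−1) − 2a_(n−2) for n ≥ 3; the numerator fixes a_0 = 2, a_1 = -6, a_2 = 15.
Iterating: 2, -6, 15, -33, 69, -141, 285, -573, 1149, -2301, so a_9 = -2301.

-2301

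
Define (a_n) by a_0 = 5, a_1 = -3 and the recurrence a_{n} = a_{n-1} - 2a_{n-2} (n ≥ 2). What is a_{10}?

203

The ordinary generating function has denominator 1 - x + 2x^2.
Iterating the recurrence: a_0,…,a_{10} = 5, -3, -13, -7, 19, 33, -5, -71, -61, 81, 203.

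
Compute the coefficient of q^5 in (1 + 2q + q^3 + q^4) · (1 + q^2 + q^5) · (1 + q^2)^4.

26

(1 + 2q + q^3 + q^4) has coefficients 1,2,0,1,1 for degrees 0…4.
(1 + q^2 + q^5) has coefficients 1,0,1,0,0,1 for degrees 0…5.
Finally multiplying by (1 + q^2)^4, the product of all factors after the first has coefficients 1,0,5,0,10,1 for degrees 0…5.
[q^5] = 1·1 + 2·10 + 1·5 + 1·0 = 26.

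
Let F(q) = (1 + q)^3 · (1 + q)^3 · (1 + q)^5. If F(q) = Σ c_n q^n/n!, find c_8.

6652800

The EGF product rule gives c_8 = Σ_{k_1+k_2+k_3=8} C(8; k_1,k_2,k_3) · ∏ g_i(k_i), where (1+q)^3 gives the falling factorial (3)_k; (1+q)^3 gives the falling factorial (3)_k; (1+q)^5 gives the falling factorial (5)_k.
g_1(k) for k = 0…8: 1, 3, 6, 6, 0, 0, 0, 0, 0.
g_2(k) for k = 0…8: 1, 3, 6, 6, 0, 0, 0, 0, 0.
g_3(k) for k = 0…8: 1, 5, 20, 60, 120, 120, 0, 0, 0.
First combine the last two factors: h(k) = Σ_j C(k,j)·g_2(j)·g_3(k−j) for k = 0…8: 1, 8, 56, 336, 1680, 6720, 20160, 40320, 40320.
c_8 = Σ_k C(8,k)·g_1(k)·h(8−k) = 1·1·40320 + 8·3·40320 + 28·6·20160 + 56·6·6720 = 40320 + 967680 + 3386880 + 2257920 = 6652800.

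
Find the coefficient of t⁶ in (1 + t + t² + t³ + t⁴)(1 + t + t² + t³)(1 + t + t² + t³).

13

(1 + t + t² + t³ + t⁴) has coefficients 1,1,1,1,1 for degrees 0…4.
(1 + t + t² + t³) has coefficients 1,1,1,1,0,0,0 for degrees 0…6.
Finally multiplying by (1 + t + t² + t³), the product of all factors after the first has coefficients 1,2,3,4,3,2,1 for degrees 0…6.
[t⁶] = 1·1 + 1·2 + 1·3 + 1·4 + 1·3 = 13.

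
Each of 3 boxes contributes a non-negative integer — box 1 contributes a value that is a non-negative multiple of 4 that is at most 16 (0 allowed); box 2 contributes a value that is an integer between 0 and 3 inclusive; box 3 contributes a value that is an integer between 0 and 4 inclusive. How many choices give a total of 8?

The generating function for the choices is (1 + y⁴ + y⁸ + y¹² + y¹⁶)·(1 + y + y² + y³)·(1 + y + y² + y³ + y⁴); the count is [y⁸].
(1 + y⁴ + y⁸ + y¹² + y¹⁶) has coefficients 1,0,0,0,1,0,0,0,1 for degrees 0…8.
(1 + y + y² + y³) has coefficients 1,1,1,1,0,0,0,0,0 for degrees 0…8.
Finally multiplying by (1 + y + y² + y³ + y⁴), the product of all factors after the first has coefficients 1,2,3,4,4,3,2,1,0 for degrees 0…8.
[y⁸] = 1·0 + 1·4 + 1·1 = 5.

5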